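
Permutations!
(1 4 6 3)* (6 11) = (1 4 11 6 3) = [0, 4, 2, 1, 11, 5, 3, 7, 8, 9, 10, 6]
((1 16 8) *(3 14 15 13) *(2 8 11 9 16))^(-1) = [0, 8, 1, 13, 4, 5, 6, 7, 2, 11, 10, 16, 12, 15, 3, 14, 9] = (1 8 2)(3 13 15 14)(9 11 16)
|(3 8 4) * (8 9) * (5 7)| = |(3 9 8 4)(5 7)| = 4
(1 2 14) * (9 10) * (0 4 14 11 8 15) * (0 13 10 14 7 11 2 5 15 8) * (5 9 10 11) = (0 4 7 5 15 13 11)(1 9 14) = [4, 9, 2, 3, 7, 15, 6, 5, 8, 14, 10, 0, 12, 11, 1, 13]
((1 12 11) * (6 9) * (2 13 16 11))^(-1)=(1 11 16 13 2 12)(6 9)=[0, 11, 12, 3, 4, 5, 9, 7, 8, 6, 10, 16, 1, 2, 14, 15, 13]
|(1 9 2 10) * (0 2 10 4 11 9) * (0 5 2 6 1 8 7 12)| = |(0 6 1 5 2 4 11 9 10 8 7 12)| = 12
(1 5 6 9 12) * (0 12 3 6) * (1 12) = (12)(0 1 5)(3 6 9) = [1, 5, 2, 6, 4, 0, 9, 7, 8, 3, 10, 11, 12]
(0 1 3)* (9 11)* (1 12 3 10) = (0 12 3)(1 10)(9 11) = [12, 10, 2, 0, 4, 5, 6, 7, 8, 11, 1, 9, 3]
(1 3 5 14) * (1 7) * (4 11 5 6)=(1 3 6 4 11 5 14 7)=[0, 3, 2, 6, 11, 14, 4, 1, 8, 9, 10, 5, 12, 13, 7]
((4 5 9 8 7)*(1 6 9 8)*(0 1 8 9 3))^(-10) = [6, 3, 2, 1, 4, 5, 0, 7, 8, 9] = (9)(0 6)(1 3)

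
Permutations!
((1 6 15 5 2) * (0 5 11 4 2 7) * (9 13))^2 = (0 7 5)(1 15 4)(2 6 11) = [7, 15, 6, 3, 1, 0, 11, 5, 8, 9, 10, 2, 12, 13, 14, 4]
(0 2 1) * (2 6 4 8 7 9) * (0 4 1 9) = (0 6 1 4 8 7)(2 9) = [6, 4, 9, 3, 8, 5, 1, 0, 7, 2]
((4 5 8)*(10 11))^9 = (10 11) = [0, 1, 2, 3, 4, 5, 6, 7, 8, 9, 11, 10]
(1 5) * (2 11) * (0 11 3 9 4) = [11, 5, 3, 9, 0, 1, 6, 7, 8, 4, 10, 2] = (0 11 2 3 9 4)(1 5)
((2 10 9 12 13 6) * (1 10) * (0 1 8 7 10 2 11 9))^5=(13)(0 10 7 8 2 1)=[10, 0, 1, 3, 4, 5, 6, 8, 2, 9, 7, 11, 12, 13]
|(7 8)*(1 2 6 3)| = |(1 2 6 3)(7 8)| = 4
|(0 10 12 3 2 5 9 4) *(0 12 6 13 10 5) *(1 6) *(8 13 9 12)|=|(0 5 12 3 2)(1 6 9 4 8 13 10)|=35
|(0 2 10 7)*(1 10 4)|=|(0 2 4 1 10 7)|=6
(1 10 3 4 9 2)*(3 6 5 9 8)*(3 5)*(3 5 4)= (1 10 6 5 9 2)(4 8)= [0, 10, 1, 3, 8, 9, 5, 7, 4, 2, 6]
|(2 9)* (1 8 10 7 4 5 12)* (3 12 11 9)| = 11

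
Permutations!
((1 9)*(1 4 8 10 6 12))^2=(1 4 10 12 9 8 6)=[0, 4, 2, 3, 10, 5, 1, 7, 6, 8, 12, 11, 9]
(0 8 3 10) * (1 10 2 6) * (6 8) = [6, 10, 8, 2, 4, 5, 1, 7, 3, 9, 0] = (0 6 1 10)(2 8 3)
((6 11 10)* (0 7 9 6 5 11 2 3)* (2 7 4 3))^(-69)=(11)=[0, 1, 2, 3, 4, 5, 6, 7, 8, 9, 10, 11]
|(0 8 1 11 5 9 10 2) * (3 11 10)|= |(0 8 1 10 2)(3 11 5 9)|= 20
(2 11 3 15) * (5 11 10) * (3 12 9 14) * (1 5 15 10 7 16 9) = (1 5 11 12)(2 7 16 9 14 3 10 15) = [0, 5, 7, 10, 4, 11, 6, 16, 8, 14, 15, 12, 1, 13, 3, 2, 9]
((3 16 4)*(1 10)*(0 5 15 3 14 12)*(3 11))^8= [12, 1, 2, 11, 16, 0, 6, 7, 8, 9, 10, 15, 14, 13, 4, 5, 3]= (0 12 14 4 16 3 11 15 5)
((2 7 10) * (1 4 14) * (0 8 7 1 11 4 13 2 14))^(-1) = (0 4 11 14 10 7 8)(1 2 13) = [4, 2, 13, 3, 11, 5, 6, 8, 0, 9, 7, 14, 12, 1, 10]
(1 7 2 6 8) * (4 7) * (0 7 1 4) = [7, 0, 6, 3, 1, 5, 8, 2, 4] = (0 7 2 6 8 4 1)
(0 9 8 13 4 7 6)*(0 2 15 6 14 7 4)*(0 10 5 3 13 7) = (0 9 8 7 14)(2 15 6)(3 13 10 5) = [9, 1, 15, 13, 4, 3, 2, 14, 7, 8, 5, 11, 12, 10, 0, 6]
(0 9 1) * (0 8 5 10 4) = (0 9 1 8 5 10 4) = [9, 8, 2, 3, 0, 10, 6, 7, 5, 1, 4]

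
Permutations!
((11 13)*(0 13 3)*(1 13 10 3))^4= (0 10 3)(1 13 11)= [10, 13, 2, 0, 4, 5, 6, 7, 8, 9, 3, 1, 12, 11]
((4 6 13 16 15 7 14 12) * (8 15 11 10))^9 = [0, 1, 2, 3, 14, 5, 12, 8, 11, 9, 16, 13, 7, 4, 15, 10, 6] = (4 14 15 10 16 6 12 7 8 11 13)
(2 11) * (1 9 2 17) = (1 9 2 11 17) = [0, 9, 11, 3, 4, 5, 6, 7, 8, 2, 10, 17, 12, 13, 14, 15, 16, 1]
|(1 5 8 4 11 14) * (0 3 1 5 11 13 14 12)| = 5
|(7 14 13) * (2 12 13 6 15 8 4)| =|(2 12 13 7 14 6 15 8 4)| =9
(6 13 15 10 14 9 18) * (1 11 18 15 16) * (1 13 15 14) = [0, 11, 2, 3, 4, 5, 15, 7, 8, 14, 1, 18, 12, 16, 9, 10, 13, 17, 6] = (1 11 18 6 15 10)(9 14)(13 16)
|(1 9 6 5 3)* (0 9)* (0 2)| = 7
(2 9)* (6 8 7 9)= (2 6 8 7 9)= [0, 1, 6, 3, 4, 5, 8, 9, 7, 2]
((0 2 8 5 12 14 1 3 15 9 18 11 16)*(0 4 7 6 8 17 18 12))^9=(0 8 7 16 18 2 5 6 4 11 17)(1 9)(3 12)(14 15)=[8, 9, 5, 12, 11, 6, 4, 16, 7, 1, 10, 17, 3, 13, 15, 14, 18, 0, 2]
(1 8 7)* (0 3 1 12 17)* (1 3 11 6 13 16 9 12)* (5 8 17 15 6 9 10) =(0 11 9 12 15 6 13 16 10 5 8 7 1 17) =[11, 17, 2, 3, 4, 8, 13, 1, 7, 12, 5, 9, 15, 16, 14, 6, 10, 0]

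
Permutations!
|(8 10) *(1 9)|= 2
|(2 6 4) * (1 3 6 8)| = |(1 3 6 4 2 8)| = 6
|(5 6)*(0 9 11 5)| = 5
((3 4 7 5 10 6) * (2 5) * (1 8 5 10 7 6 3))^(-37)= [0, 6, 7, 10, 3, 8, 4, 5, 1, 9, 2]= (1 6 4 3 10 2 7 5 8)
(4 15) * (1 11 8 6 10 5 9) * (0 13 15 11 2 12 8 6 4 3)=(0 13 15 3)(1 2 12 8 4 11 6 10 5 9)=[13, 2, 12, 0, 11, 9, 10, 7, 4, 1, 5, 6, 8, 15, 14, 3]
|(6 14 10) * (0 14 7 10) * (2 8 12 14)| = 15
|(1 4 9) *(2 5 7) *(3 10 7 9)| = 8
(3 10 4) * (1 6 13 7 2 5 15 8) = (1 6 13 7 2 5 15 8)(3 10 4) = [0, 6, 5, 10, 3, 15, 13, 2, 1, 9, 4, 11, 12, 7, 14, 8]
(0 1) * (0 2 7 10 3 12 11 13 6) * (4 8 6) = (0 1 2 7 10 3 12 11 13 4 8 6) = [1, 2, 7, 12, 8, 5, 0, 10, 6, 9, 3, 13, 11, 4]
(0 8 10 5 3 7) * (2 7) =(0 8 10 5 3 2 7) =[8, 1, 7, 2, 4, 3, 6, 0, 10, 9, 5]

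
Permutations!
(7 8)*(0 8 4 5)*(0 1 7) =(0 8)(1 7 4 5) =[8, 7, 2, 3, 5, 1, 6, 4, 0]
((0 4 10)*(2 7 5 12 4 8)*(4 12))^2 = (12)(0 2 5 10 8 7 4) = [2, 1, 5, 3, 0, 10, 6, 4, 7, 9, 8, 11, 12]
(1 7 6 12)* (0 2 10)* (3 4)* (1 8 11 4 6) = (0 2 10)(1 7)(3 6 12 8 11 4) = [2, 7, 10, 6, 3, 5, 12, 1, 11, 9, 0, 4, 8]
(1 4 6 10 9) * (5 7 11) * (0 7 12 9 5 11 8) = (0 7 8)(1 4 6 10 5 12 9) = [7, 4, 2, 3, 6, 12, 10, 8, 0, 1, 5, 11, 9]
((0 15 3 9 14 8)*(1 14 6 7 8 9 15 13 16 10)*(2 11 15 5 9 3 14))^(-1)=[8, 10, 1, 14, 4, 3, 9, 6, 7, 5, 16, 2, 12, 0, 15, 11, 13]=(0 8 7 6 9 5 3 14 15 11 2 1 10 16 13)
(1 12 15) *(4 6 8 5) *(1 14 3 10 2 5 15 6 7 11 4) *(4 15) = (1 12 6 8 4 7 11 15 14 3 10 2 5) = [0, 12, 5, 10, 7, 1, 8, 11, 4, 9, 2, 15, 6, 13, 3, 14]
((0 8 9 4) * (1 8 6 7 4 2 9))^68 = (9) = [0, 1, 2, 3, 4, 5, 6, 7, 8, 9]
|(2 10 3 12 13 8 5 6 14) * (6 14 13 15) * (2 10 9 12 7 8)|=6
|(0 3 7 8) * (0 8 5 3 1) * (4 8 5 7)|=|(0 1)(3 4 8 5)|=4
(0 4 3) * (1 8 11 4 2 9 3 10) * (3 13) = [2, 8, 9, 0, 10, 5, 6, 7, 11, 13, 1, 4, 12, 3] = (0 2 9 13 3)(1 8 11 4 10)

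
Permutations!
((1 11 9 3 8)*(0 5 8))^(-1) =(0 3 9 11 1 8 5) =[3, 8, 2, 9, 4, 0, 6, 7, 5, 11, 10, 1]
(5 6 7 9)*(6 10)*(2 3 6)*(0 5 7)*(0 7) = (0 5 10 2 3 6 7 9) = [5, 1, 3, 6, 4, 10, 7, 9, 8, 0, 2]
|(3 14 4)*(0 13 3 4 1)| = 5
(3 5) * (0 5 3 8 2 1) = (0 5 8 2 1) = [5, 0, 1, 3, 4, 8, 6, 7, 2]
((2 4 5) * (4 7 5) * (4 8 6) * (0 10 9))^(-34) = (0 9 10)(2 5 7)(4 6 8) = [9, 1, 5, 3, 6, 7, 8, 2, 4, 10, 0]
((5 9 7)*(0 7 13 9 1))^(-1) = [1, 5, 2, 3, 4, 7, 6, 0, 8, 13, 10, 11, 12, 9] = (0 1 5 7)(9 13)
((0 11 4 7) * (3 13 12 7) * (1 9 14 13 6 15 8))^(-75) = (0 3 8 14 7 4 15 9 12 11 6 1 13) = [3, 13, 2, 8, 15, 5, 1, 4, 14, 12, 10, 6, 11, 0, 7, 9]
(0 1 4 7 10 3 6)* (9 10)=(0 1 4 7 9 10 3 6)=[1, 4, 2, 6, 7, 5, 0, 9, 8, 10, 3]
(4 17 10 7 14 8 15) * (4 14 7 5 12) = (4 17 10 5 12)(8 15 14) = [0, 1, 2, 3, 17, 12, 6, 7, 15, 9, 5, 11, 4, 13, 8, 14, 16, 10]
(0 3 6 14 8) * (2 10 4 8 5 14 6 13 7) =(0 3 13 7 2 10 4 8)(5 14) =[3, 1, 10, 13, 8, 14, 6, 2, 0, 9, 4, 11, 12, 7, 5]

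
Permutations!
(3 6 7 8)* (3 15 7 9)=(3 6 9)(7 8 15)=[0, 1, 2, 6, 4, 5, 9, 8, 15, 3, 10, 11, 12, 13, 14, 7]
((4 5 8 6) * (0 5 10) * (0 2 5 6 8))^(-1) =(0 5 2 10 4 6) =[5, 1, 10, 3, 6, 2, 0, 7, 8, 9, 4]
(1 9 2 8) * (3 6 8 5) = (1 9 2 5 3 6 8) = [0, 9, 5, 6, 4, 3, 8, 7, 1, 2]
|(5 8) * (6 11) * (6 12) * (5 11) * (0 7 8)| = 7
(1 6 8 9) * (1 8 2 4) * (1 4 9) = (1 6 2 9 8) = [0, 6, 9, 3, 4, 5, 2, 7, 1, 8]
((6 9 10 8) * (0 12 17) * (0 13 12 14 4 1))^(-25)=(0 1 4 14)(6 8 10 9)(12 13 17)=[1, 4, 2, 3, 14, 5, 8, 7, 10, 6, 9, 11, 13, 17, 0, 15, 16, 12]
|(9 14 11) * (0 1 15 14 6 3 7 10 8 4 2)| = |(0 1 15 14 11 9 6 3 7 10 8 4 2)| = 13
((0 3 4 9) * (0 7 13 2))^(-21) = [0, 1, 2, 3, 4, 5, 6, 7, 8, 9, 10, 11, 12, 13] = (13)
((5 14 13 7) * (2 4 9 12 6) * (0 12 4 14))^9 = [12, 1, 14, 3, 9, 0, 2, 5, 8, 4, 10, 11, 6, 7, 13] = (0 12 6 2 14 13 7 5)(4 9)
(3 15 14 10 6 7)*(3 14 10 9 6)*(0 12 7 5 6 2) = (0 12 7 14 9 2)(3 15 10)(5 6) = [12, 1, 0, 15, 4, 6, 5, 14, 8, 2, 3, 11, 7, 13, 9, 10]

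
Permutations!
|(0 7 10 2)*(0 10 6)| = 6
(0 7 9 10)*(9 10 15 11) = (0 7 10)(9 15 11) = [7, 1, 2, 3, 4, 5, 6, 10, 8, 15, 0, 9, 12, 13, 14, 11]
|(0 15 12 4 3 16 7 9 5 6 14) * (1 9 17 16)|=|(0 15 12 4 3 1 9 5 6 14)(7 17 16)|=30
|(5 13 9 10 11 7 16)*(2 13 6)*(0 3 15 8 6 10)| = |(0 3 15 8 6 2 13 9)(5 10 11 7 16)| = 40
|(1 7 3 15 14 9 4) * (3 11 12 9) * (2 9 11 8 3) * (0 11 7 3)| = |(0 11 12 7 8)(1 3 15 14 2 9 4)| = 35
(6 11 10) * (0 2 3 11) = (0 2 3 11 10 6) = [2, 1, 3, 11, 4, 5, 0, 7, 8, 9, 6, 10]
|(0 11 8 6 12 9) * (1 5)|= 6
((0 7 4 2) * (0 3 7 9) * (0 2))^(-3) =(0 3)(2 4)(7 9) =[3, 1, 4, 0, 2, 5, 6, 9, 8, 7]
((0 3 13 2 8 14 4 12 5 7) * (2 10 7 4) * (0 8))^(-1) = (0 2 14 8 7 10 13 3)(4 5 12) = [2, 1, 14, 0, 5, 12, 6, 10, 7, 9, 13, 11, 4, 3, 8]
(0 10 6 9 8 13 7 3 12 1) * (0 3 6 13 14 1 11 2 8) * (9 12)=[10, 3, 8, 9, 4, 5, 12, 6, 14, 0, 13, 2, 11, 7, 1]=(0 10 13 7 6 12 11 2 8 14 1 3 9)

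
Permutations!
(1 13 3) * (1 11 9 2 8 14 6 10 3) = (1 13)(2 8 14 6 10 3 11 9) = [0, 13, 8, 11, 4, 5, 10, 7, 14, 2, 3, 9, 12, 1, 6]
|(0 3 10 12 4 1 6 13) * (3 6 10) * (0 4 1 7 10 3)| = |(0 6 13 4 7 10 12 1 3)| = 9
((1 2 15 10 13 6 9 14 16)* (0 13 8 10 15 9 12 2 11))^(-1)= (0 11 1 16 14 9 2 12 6 13)(8 10)= [11, 16, 12, 3, 4, 5, 13, 7, 10, 2, 8, 1, 6, 0, 9, 15, 14]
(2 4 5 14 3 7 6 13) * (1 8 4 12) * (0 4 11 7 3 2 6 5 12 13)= (0 4 12 1 8 11 7 5 14 2 13 6)= [4, 8, 13, 3, 12, 14, 0, 5, 11, 9, 10, 7, 1, 6, 2]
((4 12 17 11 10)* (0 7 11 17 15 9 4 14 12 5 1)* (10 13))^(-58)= (17)(0 11 10 12 9 5)(1 7 13 14 15 4)= [11, 7, 2, 3, 1, 0, 6, 13, 8, 5, 12, 10, 9, 14, 15, 4, 16, 17]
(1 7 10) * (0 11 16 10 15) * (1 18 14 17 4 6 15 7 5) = [11, 5, 2, 3, 6, 1, 15, 7, 8, 9, 18, 16, 12, 13, 17, 0, 10, 4, 14] = (0 11 16 10 18 14 17 4 6 15)(1 5)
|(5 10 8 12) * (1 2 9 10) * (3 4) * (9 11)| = 8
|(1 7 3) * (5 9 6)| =|(1 7 3)(5 9 6)| =3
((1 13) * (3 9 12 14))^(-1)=(1 13)(3 14 12 9)=[0, 13, 2, 14, 4, 5, 6, 7, 8, 3, 10, 11, 9, 1, 12]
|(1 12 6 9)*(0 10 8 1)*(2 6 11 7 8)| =5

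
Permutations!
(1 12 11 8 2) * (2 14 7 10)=[0, 12, 1, 3, 4, 5, 6, 10, 14, 9, 2, 8, 11, 13, 7]=(1 12 11 8 14 7 10 2)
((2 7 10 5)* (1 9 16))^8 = (1 16 9) = [0, 16, 2, 3, 4, 5, 6, 7, 8, 1, 10, 11, 12, 13, 14, 15, 9]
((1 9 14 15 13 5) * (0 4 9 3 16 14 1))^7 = (0 15 3 4 13 16 9 5 14 1) = [15, 0, 2, 4, 13, 14, 6, 7, 8, 5, 10, 11, 12, 16, 1, 3, 9]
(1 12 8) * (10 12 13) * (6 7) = (1 13 10 12 8)(6 7) = [0, 13, 2, 3, 4, 5, 7, 6, 1, 9, 12, 11, 8, 10]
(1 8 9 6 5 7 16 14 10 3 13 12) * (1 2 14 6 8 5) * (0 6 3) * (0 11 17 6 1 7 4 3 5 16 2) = [1, 16, 14, 13, 3, 4, 7, 2, 9, 8, 11, 17, 0, 12, 10, 15, 5, 6] = (0 1 16 5 4 3 13 12)(2 14 10 11 17 6 7)(8 9)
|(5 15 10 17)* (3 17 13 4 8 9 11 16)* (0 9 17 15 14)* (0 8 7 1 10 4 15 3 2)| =|(0 9 11 16 2)(1 10 13 15 4 7)(5 14 8 17)| =60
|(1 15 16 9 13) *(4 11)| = |(1 15 16 9 13)(4 11)| = 10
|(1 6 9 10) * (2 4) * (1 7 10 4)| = |(1 6 9 4 2)(7 10)| = 10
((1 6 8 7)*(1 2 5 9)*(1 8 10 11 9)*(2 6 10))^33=(1 6 9)(2 8 10)(5 7 11)=[0, 6, 8, 3, 4, 7, 9, 11, 10, 1, 2, 5]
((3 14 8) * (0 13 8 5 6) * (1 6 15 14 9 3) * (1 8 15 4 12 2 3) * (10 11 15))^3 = (0 11 5 2 1 13 15 4 3 6 10 14 12 9) = [11, 13, 1, 6, 3, 2, 10, 7, 8, 0, 14, 5, 9, 15, 12, 4]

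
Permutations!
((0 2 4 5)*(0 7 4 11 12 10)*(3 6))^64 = (0 10 12 11 2)(4 5 7) = [10, 1, 0, 3, 5, 7, 6, 4, 8, 9, 12, 2, 11]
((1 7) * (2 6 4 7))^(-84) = (1 2 6 4 7) = [0, 2, 6, 3, 7, 5, 4, 1]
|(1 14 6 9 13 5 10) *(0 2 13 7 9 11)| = 18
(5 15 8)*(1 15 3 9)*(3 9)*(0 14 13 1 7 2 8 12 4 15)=[14, 0, 8, 3, 15, 9, 6, 2, 5, 7, 10, 11, 4, 1, 13, 12]=(0 14 13 1)(2 8 5 9 7)(4 15 12)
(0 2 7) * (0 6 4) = [2, 1, 7, 3, 0, 5, 4, 6] = (0 2 7 6 4)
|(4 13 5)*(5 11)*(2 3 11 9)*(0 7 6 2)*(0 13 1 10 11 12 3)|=|(0 7 6 2)(1 10 11 5 4)(3 12)(9 13)|=20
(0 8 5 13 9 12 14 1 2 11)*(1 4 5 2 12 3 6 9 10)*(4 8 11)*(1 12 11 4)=(0 4 5 13 10 12 14 8 2 1 11)(3 6 9)=[4, 11, 1, 6, 5, 13, 9, 7, 2, 3, 12, 0, 14, 10, 8]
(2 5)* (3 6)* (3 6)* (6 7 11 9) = (2 5)(6 7 11 9) = [0, 1, 5, 3, 4, 2, 7, 11, 8, 6, 10, 9]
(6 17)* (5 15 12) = (5 15 12)(6 17) = [0, 1, 2, 3, 4, 15, 17, 7, 8, 9, 10, 11, 5, 13, 14, 12, 16, 6]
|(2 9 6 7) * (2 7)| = 3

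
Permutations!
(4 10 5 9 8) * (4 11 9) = (4 10 5)(8 11 9) = [0, 1, 2, 3, 10, 4, 6, 7, 11, 8, 5, 9]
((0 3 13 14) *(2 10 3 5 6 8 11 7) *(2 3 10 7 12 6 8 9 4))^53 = (0 5 8 11 12 6 9 4 2 7 3 13 14) = [5, 1, 7, 13, 2, 8, 9, 3, 11, 4, 10, 12, 6, 14, 0]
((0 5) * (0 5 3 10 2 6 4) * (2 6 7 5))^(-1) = (0 4 6 10 3)(2 5 7) = [4, 1, 5, 0, 6, 7, 10, 2, 8, 9, 3]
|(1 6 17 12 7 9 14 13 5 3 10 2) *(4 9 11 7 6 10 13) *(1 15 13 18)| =|(1 10 2 15 13 5 3 18)(4 9 14)(6 17 12)(7 11)| =24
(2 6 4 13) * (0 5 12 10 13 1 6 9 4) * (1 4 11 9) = (0 5 12 10 13 2 1 6)(9 11) = [5, 6, 1, 3, 4, 12, 0, 7, 8, 11, 13, 9, 10, 2]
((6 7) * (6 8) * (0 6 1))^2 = [7, 6, 2, 3, 4, 5, 8, 1, 0] = (0 7 1 6 8)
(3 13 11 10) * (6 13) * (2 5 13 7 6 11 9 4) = [0, 1, 5, 11, 2, 13, 7, 6, 8, 4, 3, 10, 12, 9] = (2 5 13 9 4)(3 11 10)(6 7)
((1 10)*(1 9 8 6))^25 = [0, 1, 2, 3, 4, 5, 6, 7, 8, 9, 10] = (10)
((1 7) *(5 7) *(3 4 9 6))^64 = (9)(1 5 7) = [0, 5, 2, 3, 4, 7, 6, 1, 8, 9]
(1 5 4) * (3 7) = [0, 5, 2, 7, 1, 4, 6, 3] = (1 5 4)(3 7)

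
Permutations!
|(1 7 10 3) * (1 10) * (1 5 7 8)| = 2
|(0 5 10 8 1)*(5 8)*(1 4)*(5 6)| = 12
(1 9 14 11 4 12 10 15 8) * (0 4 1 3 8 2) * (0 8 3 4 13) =[13, 9, 8, 3, 12, 5, 6, 7, 4, 14, 15, 1, 10, 0, 11, 2] =(0 13)(1 9 14 11)(2 8 4 12 10 15)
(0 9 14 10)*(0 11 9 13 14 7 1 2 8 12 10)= (0 13 14)(1 2 8 12 10 11 9 7)= [13, 2, 8, 3, 4, 5, 6, 1, 12, 7, 11, 9, 10, 14, 0]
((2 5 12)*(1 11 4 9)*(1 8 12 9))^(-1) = (1 4 11)(2 12 8 9 5) = [0, 4, 12, 3, 11, 2, 6, 7, 9, 5, 10, 1, 8]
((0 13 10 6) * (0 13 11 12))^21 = (13) = [0, 1, 2, 3, 4, 5, 6, 7, 8, 9, 10, 11, 12, 13]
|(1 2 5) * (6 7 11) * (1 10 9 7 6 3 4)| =|(1 2 5 10 9 7 11 3 4)| =9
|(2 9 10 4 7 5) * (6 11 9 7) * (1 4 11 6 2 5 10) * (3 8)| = |(1 4 2 7 10 11 9)(3 8)| = 14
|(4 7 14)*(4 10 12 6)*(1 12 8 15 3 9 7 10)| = |(1 12 6 4 10 8 15 3 9 7 14)| = 11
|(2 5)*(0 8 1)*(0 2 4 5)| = |(0 8 1 2)(4 5)| = 4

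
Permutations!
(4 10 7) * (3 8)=(3 8)(4 10 7)=[0, 1, 2, 8, 10, 5, 6, 4, 3, 9, 7]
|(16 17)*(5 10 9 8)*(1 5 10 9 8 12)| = 4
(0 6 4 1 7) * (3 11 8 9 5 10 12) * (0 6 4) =(0 4 1 7 6)(3 11 8 9 5 10 12) =[4, 7, 2, 11, 1, 10, 0, 6, 9, 5, 12, 8, 3]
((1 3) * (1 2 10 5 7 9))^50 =(1 3 2 10 5 7 9) =[0, 3, 10, 2, 4, 7, 6, 9, 8, 1, 5]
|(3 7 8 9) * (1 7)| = |(1 7 8 9 3)| = 5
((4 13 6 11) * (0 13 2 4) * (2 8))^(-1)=[11, 1, 8, 3, 2, 5, 13, 7, 4, 9, 10, 6, 12, 0]=(0 11 6 13)(2 8 4)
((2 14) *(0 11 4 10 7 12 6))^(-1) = (0 6 12 7 10 4 11)(2 14) = [6, 1, 14, 3, 11, 5, 12, 10, 8, 9, 4, 0, 7, 13, 2]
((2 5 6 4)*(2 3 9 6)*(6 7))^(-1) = [0, 1, 5, 4, 6, 2, 7, 9, 8, 3] = (2 5)(3 4 6 7 9)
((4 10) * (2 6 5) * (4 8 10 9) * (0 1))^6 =(10) =[0, 1, 2, 3, 4, 5, 6, 7, 8, 9, 10]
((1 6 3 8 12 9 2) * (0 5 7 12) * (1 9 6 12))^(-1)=(0 8 3 6 12 1 7 5)(2 9)=[8, 7, 9, 6, 4, 0, 12, 5, 3, 2, 10, 11, 1]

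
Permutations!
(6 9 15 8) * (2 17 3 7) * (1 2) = [0, 2, 17, 7, 4, 5, 9, 1, 6, 15, 10, 11, 12, 13, 14, 8, 16, 3] = (1 2 17 3 7)(6 9 15 8)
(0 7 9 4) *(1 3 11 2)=(0 7 9 4)(1 3 11 2)=[7, 3, 1, 11, 0, 5, 6, 9, 8, 4, 10, 2]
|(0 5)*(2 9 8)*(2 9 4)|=|(0 5)(2 4)(8 9)|=2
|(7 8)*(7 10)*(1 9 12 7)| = |(1 9 12 7 8 10)| = 6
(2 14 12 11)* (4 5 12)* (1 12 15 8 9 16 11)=(1 12)(2 14 4 5 15 8 9 16 11)=[0, 12, 14, 3, 5, 15, 6, 7, 9, 16, 10, 2, 1, 13, 4, 8, 11]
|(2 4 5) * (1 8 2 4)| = |(1 8 2)(4 5)| = 6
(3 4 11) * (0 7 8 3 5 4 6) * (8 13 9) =[7, 1, 2, 6, 11, 4, 0, 13, 3, 8, 10, 5, 12, 9] =(0 7 13 9 8 3 6)(4 11 5)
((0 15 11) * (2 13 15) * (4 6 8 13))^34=(0 4 8 15)(2 6 13 11)=[4, 1, 6, 3, 8, 5, 13, 7, 15, 9, 10, 2, 12, 11, 14, 0]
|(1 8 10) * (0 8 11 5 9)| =|(0 8 10 1 11 5 9)| =7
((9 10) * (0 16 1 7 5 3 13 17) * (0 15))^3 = (0 7 13)(1 3 15)(5 17 16)(9 10) = [7, 3, 2, 15, 4, 17, 6, 13, 8, 10, 9, 11, 12, 0, 14, 1, 5, 16]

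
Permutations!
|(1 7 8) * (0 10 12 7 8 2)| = 10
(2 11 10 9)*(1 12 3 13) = (1 12 3 13)(2 11 10 9) = [0, 12, 11, 13, 4, 5, 6, 7, 8, 2, 9, 10, 3, 1]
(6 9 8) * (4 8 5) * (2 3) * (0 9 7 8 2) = (0 9 5 4 2 3)(6 7 8) = [9, 1, 3, 0, 2, 4, 7, 8, 6, 5]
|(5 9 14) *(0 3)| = 6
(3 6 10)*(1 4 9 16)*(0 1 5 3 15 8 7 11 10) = (0 1 4 9 16 5 3 6)(7 11 10 15 8) = [1, 4, 2, 6, 9, 3, 0, 11, 7, 16, 15, 10, 12, 13, 14, 8, 5]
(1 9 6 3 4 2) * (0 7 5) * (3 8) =[7, 9, 1, 4, 2, 0, 8, 5, 3, 6] =(0 7 5)(1 9 6 8 3 4 2)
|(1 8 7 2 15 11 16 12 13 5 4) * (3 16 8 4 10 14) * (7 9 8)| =|(1 4)(2 15 11 7)(3 16 12 13 5 10 14)(8 9)| =28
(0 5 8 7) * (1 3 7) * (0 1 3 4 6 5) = (1 4 6 5 8 3 7) = [0, 4, 2, 7, 6, 8, 5, 1, 3]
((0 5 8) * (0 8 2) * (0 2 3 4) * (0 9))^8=(0 4 5 9 3)=[4, 1, 2, 0, 5, 9, 6, 7, 8, 3]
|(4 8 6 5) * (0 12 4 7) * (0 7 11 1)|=8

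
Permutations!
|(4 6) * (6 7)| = 3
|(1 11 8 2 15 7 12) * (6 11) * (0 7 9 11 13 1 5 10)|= |(0 7 12 5 10)(1 6 13)(2 15 9 11 8)|= 15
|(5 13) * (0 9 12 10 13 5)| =5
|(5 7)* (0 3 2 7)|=|(0 3 2 7 5)|=5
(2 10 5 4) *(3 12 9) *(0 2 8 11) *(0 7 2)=[0, 1, 10, 12, 8, 4, 6, 2, 11, 3, 5, 7, 9]=(2 10 5 4 8 11 7)(3 12 9)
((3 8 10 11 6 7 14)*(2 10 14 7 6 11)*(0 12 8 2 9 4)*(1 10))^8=(0 9 1 3 8)(2 14 12 4 10)=[9, 3, 14, 8, 10, 5, 6, 7, 0, 1, 2, 11, 4, 13, 12]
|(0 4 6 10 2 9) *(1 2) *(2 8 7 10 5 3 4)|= 12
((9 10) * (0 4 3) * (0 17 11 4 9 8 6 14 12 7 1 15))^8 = (17)(0 1 12 6 10)(7 14 8 9 15) = [1, 12, 2, 3, 4, 5, 10, 14, 9, 15, 0, 11, 6, 13, 8, 7, 16, 17]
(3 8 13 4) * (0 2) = (0 2)(3 8 13 4) = [2, 1, 0, 8, 3, 5, 6, 7, 13, 9, 10, 11, 12, 4]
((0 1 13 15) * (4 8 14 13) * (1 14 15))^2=(0 13 4 15 14 1 8)=[13, 8, 2, 3, 15, 5, 6, 7, 0, 9, 10, 11, 12, 4, 1, 14]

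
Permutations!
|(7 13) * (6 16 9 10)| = |(6 16 9 10)(7 13)| = 4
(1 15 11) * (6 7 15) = [0, 6, 2, 3, 4, 5, 7, 15, 8, 9, 10, 1, 12, 13, 14, 11] = (1 6 7 15 11)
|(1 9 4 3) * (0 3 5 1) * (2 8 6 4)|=|(0 3)(1 9 2 8 6 4 5)|=14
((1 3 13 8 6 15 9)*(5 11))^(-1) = (1 9 15 6 8 13 3)(5 11) = [0, 9, 2, 1, 4, 11, 8, 7, 13, 15, 10, 5, 12, 3, 14, 6]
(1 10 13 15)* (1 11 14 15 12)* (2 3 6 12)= [0, 10, 3, 6, 4, 5, 12, 7, 8, 9, 13, 14, 1, 2, 15, 11]= (1 10 13 2 3 6 12)(11 14 15)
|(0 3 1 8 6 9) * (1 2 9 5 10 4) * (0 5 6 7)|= |(0 3 2 9 5 10 4 1 8 7)|= 10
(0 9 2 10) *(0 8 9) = (2 10 8 9) = [0, 1, 10, 3, 4, 5, 6, 7, 9, 2, 8]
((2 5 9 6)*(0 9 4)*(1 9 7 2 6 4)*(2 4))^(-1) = (0 4 7)(1 5 2 9) = [4, 5, 9, 3, 7, 2, 6, 0, 8, 1]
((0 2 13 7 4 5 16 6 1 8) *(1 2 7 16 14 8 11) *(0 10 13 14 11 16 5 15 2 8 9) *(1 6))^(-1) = (0 9 14 2 15 4 7)(1 16)(5 13 10 8 6 11) = [9, 16, 15, 3, 7, 13, 11, 0, 6, 14, 8, 5, 12, 10, 2, 4, 1]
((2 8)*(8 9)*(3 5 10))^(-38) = [0, 1, 9, 5, 4, 10, 6, 7, 2, 8, 3] = (2 9 8)(3 5 10)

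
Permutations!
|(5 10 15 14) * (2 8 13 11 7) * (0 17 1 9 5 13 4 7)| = 20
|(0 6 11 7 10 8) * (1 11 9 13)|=9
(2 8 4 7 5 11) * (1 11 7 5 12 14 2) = [0, 11, 8, 3, 5, 7, 6, 12, 4, 9, 10, 1, 14, 13, 2] = (1 11)(2 8 4 5 7 12 14)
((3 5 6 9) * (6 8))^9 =(3 9 6 8 5) =[0, 1, 2, 9, 4, 3, 8, 7, 5, 6]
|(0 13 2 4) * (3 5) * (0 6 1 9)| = |(0 13 2 4 6 1 9)(3 5)| = 14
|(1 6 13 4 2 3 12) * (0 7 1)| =9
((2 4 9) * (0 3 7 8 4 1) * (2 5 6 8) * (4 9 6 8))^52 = (0 7 1 3 2)(5 8 9) = [7, 3, 0, 2, 4, 8, 6, 1, 9, 5]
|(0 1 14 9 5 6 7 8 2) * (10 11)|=18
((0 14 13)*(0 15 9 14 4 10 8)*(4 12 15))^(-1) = (0 8 10 4 13 14 9 15 12) = [8, 1, 2, 3, 13, 5, 6, 7, 10, 15, 4, 11, 0, 14, 9, 12]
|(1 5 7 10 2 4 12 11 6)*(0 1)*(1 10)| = 21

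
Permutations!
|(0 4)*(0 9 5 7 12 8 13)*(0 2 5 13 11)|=|(0 4 9 13 2 5 7 12 8 11)|=10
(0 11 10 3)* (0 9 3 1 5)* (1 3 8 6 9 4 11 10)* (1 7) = (0 10 3 4 11 7 1 5)(6 9 8) = [10, 5, 2, 4, 11, 0, 9, 1, 6, 8, 3, 7]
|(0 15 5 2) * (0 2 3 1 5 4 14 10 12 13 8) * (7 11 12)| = 30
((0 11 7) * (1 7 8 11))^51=(8 11)=[0, 1, 2, 3, 4, 5, 6, 7, 11, 9, 10, 8]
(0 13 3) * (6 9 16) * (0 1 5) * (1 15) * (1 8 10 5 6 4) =(0 13 3 15 8 10 5)(1 6 9 16 4) =[13, 6, 2, 15, 1, 0, 9, 7, 10, 16, 5, 11, 12, 3, 14, 8, 4]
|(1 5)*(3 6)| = 2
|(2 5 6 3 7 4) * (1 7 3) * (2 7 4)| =6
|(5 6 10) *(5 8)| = |(5 6 10 8)| = 4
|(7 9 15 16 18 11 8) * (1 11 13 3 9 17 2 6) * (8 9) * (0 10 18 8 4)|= 30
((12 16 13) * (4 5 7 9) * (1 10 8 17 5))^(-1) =(1 4 9 7 5 17 8 10)(12 13 16) =[0, 4, 2, 3, 9, 17, 6, 5, 10, 7, 1, 11, 13, 16, 14, 15, 12, 8]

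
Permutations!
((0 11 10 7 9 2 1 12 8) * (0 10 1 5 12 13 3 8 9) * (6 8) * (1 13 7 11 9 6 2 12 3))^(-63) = [13, 10, 2, 3, 4, 5, 0, 11, 9, 1, 12, 6, 7, 8] = (0 13 8 9 1 10 12 7 11 6)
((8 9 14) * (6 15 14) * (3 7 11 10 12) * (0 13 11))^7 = (6 14 9 15 8) = [0, 1, 2, 3, 4, 5, 14, 7, 6, 15, 10, 11, 12, 13, 9, 8]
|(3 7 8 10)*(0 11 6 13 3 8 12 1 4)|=18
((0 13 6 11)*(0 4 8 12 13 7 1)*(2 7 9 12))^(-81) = (0 8 13 1 4 12 7 11 9 2 6) = [8, 4, 6, 3, 12, 5, 0, 11, 13, 2, 10, 9, 7, 1]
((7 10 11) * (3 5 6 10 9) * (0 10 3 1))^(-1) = [1, 9, 2, 6, 4, 3, 5, 11, 8, 7, 0, 10] = (0 1 9 7 11 10)(3 6 5)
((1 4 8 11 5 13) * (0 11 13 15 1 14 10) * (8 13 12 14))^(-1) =(0 10 14 12 8 13 4 1 15 5 11) =[10, 15, 2, 3, 1, 11, 6, 7, 13, 9, 14, 0, 8, 4, 12, 5]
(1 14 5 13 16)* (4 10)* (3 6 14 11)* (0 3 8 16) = (0 3 6 14 5 13)(1 11 8 16)(4 10) = [3, 11, 2, 6, 10, 13, 14, 7, 16, 9, 4, 8, 12, 0, 5, 15, 1]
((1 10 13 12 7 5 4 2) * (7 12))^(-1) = (1 2 4 5 7 13 10) = [0, 2, 4, 3, 5, 7, 6, 13, 8, 9, 1, 11, 12, 10]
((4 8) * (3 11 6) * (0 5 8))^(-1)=(0 4 8 5)(3 6 11)=[4, 1, 2, 6, 8, 0, 11, 7, 5, 9, 10, 3]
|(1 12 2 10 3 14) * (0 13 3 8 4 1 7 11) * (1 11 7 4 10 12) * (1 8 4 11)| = 20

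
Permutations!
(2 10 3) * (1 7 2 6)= (1 7 2 10 3 6)= [0, 7, 10, 6, 4, 5, 1, 2, 8, 9, 3]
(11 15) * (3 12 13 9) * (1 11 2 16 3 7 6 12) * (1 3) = (1 11 15 2 16)(6 12 13 9 7) = [0, 11, 16, 3, 4, 5, 12, 6, 8, 7, 10, 15, 13, 9, 14, 2, 1]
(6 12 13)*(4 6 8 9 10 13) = [0, 1, 2, 3, 6, 5, 12, 7, 9, 10, 13, 11, 4, 8] = (4 6 12)(8 9 10 13)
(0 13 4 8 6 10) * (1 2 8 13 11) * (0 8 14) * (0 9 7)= (0 11 1 2 14 9 7)(4 13)(6 10 8)= [11, 2, 14, 3, 13, 5, 10, 0, 6, 7, 8, 1, 12, 4, 9]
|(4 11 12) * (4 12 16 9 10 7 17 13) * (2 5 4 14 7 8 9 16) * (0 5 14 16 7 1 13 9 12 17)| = |(0 5 4 11 2 14 1 13 16 7)(8 12 17 9 10)| = 10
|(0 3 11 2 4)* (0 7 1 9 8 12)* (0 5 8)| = 24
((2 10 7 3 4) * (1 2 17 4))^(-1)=(1 3 7 10 2)(4 17)=[0, 3, 1, 7, 17, 5, 6, 10, 8, 9, 2, 11, 12, 13, 14, 15, 16, 4]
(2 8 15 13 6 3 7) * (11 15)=(2 8 11 15 13 6 3 7)=[0, 1, 8, 7, 4, 5, 3, 2, 11, 9, 10, 15, 12, 6, 14, 13]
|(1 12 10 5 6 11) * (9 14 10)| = |(1 12 9 14 10 5 6 11)| = 8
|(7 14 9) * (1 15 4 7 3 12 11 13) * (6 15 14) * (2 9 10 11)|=20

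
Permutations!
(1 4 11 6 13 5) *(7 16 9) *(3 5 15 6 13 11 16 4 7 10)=[0, 7, 2, 5, 16, 1, 11, 4, 8, 10, 3, 13, 12, 15, 14, 6, 9]=(1 7 4 16 9 10 3 5)(6 11 13 15)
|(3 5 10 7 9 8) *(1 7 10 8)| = 3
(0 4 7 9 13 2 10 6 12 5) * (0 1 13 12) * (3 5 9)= [4, 13, 10, 5, 7, 1, 0, 3, 8, 12, 6, 11, 9, 2]= (0 4 7 3 5 1 13 2 10 6)(9 12)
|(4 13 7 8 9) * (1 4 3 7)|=|(1 4 13)(3 7 8 9)|=12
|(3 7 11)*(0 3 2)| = 5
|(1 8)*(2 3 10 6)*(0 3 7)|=6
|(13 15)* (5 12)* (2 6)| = |(2 6)(5 12)(13 15)| = 2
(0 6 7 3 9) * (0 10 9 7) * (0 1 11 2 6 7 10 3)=(0 7)(1 11 2 6)(3 10 9)=[7, 11, 6, 10, 4, 5, 1, 0, 8, 3, 9, 2]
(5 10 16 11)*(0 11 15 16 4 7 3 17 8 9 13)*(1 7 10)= [11, 7, 2, 17, 10, 1, 6, 3, 9, 13, 4, 5, 12, 0, 14, 16, 15, 8]= (0 11 5 1 7 3 17 8 9 13)(4 10)(15 16)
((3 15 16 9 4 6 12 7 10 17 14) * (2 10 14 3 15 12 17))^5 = [0, 1, 10, 16, 7, 5, 14, 4, 8, 12, 2, 11, 9, 13, 6, 17, 3, 15] = (2 10)(3 16)(4 7)(6 14)(9 12)(15 17)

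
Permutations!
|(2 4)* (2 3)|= |(2 4 3)|= 3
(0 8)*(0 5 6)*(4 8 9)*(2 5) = [9, 1, 5, 3, 8, 6, 0, 7, 2, 4] = (0 9 4 8 2 5 6)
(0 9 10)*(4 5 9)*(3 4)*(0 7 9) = [3, 1, 2, 4, 5, 0, 6, 9, 8, 10, 7] = (0 3 4 5)(7 9 10)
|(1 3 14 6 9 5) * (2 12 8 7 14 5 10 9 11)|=42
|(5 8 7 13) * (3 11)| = 4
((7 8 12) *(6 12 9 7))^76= (12)(7 8 9)= [0, 1, 2, 3, 4, 5, 6, 8, 9, 7, 10, 11, 12]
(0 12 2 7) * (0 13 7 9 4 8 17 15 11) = (0 12 2 9 4 8 17 15 11)(7 13) = [12, 1, 9, 3, 8, 5, 6, 13, 17, 4, 10, 0, 2, 7, 14, 11, 16, 15]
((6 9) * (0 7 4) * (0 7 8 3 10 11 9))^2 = (0 3 11 6 8 10 9) = [3, 1, 2, 11, 4, 5, 8, 7, 10, 0, 9, 6]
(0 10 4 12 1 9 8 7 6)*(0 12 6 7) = (0 10 4 6 12 1 9 8) = [10, 9, 2, 3, 6, 5, 12, 7, 0, 8, 4, 11, 1]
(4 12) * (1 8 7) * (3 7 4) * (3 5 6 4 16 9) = [0, 8, 2, 7, 12, 6, 4, 1, 16, 3, 10, 11, 5, 13, 14, 15, 9] = (1 8 16 9 3 7)(4 12 5 6)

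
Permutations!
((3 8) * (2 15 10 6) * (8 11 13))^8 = (15) = [0, 1, 2, 3, 4, 5, 6, 7, 8, 9, 10, 11, 12, 13, 14, 15]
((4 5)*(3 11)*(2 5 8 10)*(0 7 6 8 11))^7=(0 4 10 7 11 2 6 3 5 8)=[4, 1, 6, 5, 10, 8, 3, 11, 0, 9, 7, 2]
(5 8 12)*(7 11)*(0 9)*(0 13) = (0 9 13)(5 8 12)(7 11) = [9, 1, 2, 3, 4, 8, 6, 11, 12, 13, 10, 7, 5, 0]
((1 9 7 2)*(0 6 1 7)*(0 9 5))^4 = (9) = [0, 1, 2, 3, 4, 5, 6, 7, 8, 9]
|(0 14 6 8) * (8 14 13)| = 6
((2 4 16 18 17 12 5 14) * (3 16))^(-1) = (2 14 5 12 17 18 16 3 4) = [0, 1, 14, 4, 2, 12, 6, 7, 8, 9, 10, 11, 17, 13, 5, 15, 3, 18, 16]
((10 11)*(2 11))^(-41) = [0, 1, 11, 3, 4, 5, 6, 7, 8, 9, 2, 10] = (2 11 10)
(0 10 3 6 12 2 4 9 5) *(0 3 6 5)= (0 10 6 12 2 4 9)(3 5)= [10, 1, 4, 5, 9, 3, 12, 7, 8, 0, 6, 11, 2]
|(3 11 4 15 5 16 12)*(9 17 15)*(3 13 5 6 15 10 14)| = 28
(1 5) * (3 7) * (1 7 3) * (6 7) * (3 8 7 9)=(1 5 6 9 3 8 7)=[0, 5, 2, 8, 4, 6, 9, 1, 7, 3]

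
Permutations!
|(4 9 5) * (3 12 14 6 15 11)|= |(3 12 14 6 15 11)(4 9 5)|= 6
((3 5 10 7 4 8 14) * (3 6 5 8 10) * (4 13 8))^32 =[0, 1, 2, 8, 14, 13, 7, 5, 4, 9, 6, 11, 12, 3, 10] =(3 8 4 14 10 6 7 5 13)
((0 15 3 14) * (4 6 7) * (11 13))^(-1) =(0 14 3 15)(4 7 6)(11 13) =[14, 1, 2, 15, 7, 5, 4, 6, 8, 9, 10, 13, 12, 11, 3, 0]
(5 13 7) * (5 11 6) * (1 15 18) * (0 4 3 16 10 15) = (0 4 3 16 10 15 18 1)(5 13 7 11 6) = [4, 0, 2, 16, 3, 13, 5, 11, 8, 9, 15, 6, 12, 7, 14, 18, 10, 17, 1]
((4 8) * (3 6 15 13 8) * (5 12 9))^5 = (3 4 8 13 15 6)(5 9 12) = [0, 1, 2, 4, 8, 9, 3, 7, 13, 12, 10, 11, 5, 15, 14, 6]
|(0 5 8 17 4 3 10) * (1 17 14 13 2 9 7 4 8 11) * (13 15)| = 15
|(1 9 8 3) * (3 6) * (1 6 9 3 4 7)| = |(1 3 6 4 7)(8 9)| = 10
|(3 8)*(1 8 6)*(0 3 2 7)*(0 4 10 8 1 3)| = 10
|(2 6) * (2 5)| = |(2 6 5)| = 3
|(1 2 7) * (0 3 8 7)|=6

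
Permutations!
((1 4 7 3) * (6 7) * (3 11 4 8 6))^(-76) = (1 8 6 7 11 4 3) = [0, 8, 2, 1, 3, 5, 7, 11, 6, 9, 10, 4]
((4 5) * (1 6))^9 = (1 6)(4 5) = [0, 6, 2, 3, 5, 4, 1]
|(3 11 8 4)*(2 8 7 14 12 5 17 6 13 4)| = |(2 8)(3 11 7 14 12 5 17 6 13 4)| = 10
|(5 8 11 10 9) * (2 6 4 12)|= 20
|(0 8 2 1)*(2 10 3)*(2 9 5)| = |(0 8 10 3 9 5 2 1)| = 8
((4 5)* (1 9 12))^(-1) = (1 12 9)(4 5) = [0, 12, 2, 3, 5, 4, 6, 7, 8, 1, 10, 11, 9]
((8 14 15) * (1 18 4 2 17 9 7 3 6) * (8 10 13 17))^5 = (1 14 9 18 15 7 4 10 3 2 13 6 8 17) = [0, 14, 13, 2, 10, 5, 8, 4, 17, 18, 3, 11, 12, 6, 9, 7, 16, 1, 15]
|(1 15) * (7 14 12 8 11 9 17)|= 14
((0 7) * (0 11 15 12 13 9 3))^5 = (0 13 11 3 12 7 9 15) = [13, 1, 2, 12, 4, 5, 6, 9, 8, 15, 10, 3, 7, 11, 14, 0]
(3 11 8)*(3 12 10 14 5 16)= [0, 1, 2, 11, 4, 16, 6, 7, 12, 9, 14, 8, 10, 13, 5, 15, 3]= (3 11 8 12 10 14 5 16)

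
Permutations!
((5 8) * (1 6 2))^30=(8)=[0, 1, 2, 3, 4, 5, 6, 7, 8]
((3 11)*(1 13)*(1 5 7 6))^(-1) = (1 6 7 5 13)(3 11) = [0, 6, 2, 11, 4, 13, 7, 5, 8, 9, 10, 3, 12, 1]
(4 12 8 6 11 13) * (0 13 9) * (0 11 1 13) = (1 13 4 12 8 6)(9 11) = [0, 13, 2, 3, 12, 5, 1, 7, 6, 11, 10, 9, 8, 4]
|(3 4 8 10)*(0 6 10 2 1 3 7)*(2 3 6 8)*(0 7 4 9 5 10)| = 10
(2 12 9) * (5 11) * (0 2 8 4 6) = (0 2 12 9 8 4 6)(5 11) = [2, 1, 12, 3, 6, 11, 0, 7, 4, 8, 10, 5, 9]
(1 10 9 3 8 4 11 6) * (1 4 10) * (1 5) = (1 5)(3 8 10 9)(4 11 6) = [0, 5, 2, 8, 11, 1, 4, 7, 10, 3, 9, 6]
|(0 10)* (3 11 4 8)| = |(0 10)(3 11 4 8)| = 4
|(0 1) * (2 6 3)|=6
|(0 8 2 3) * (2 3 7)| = |(0 8 3)(2 7)| = 6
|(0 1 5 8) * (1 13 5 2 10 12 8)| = 8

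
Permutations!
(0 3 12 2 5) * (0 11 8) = (0 3 12 2 5 11 8) = [3, 1, 5, 12, 4, 11, 6, 7, 0, 9, 10, 8, 2]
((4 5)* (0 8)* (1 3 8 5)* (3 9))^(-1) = (0 8 3 9 1 4 5) = [8, 4, 2, 9, 5, 0, 6, 7, 3, 1]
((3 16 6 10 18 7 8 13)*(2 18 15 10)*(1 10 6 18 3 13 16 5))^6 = (1 5 3 2 6 15 10)(7 16)(8 18) = [0, 5, 6, 2, 4, 3, 15, 16, 18, 9, 1, 11, 12, 13, 14, 10, 7, 17, 8]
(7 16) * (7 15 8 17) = (7 16 15 8 17) = [0, 1, 2, 3, 4, 5, 6, 16, 17, 9, 10, 11, 12, 13, 14, 8, 15, 7]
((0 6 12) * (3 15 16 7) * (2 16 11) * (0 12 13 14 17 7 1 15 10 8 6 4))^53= (0 4)(1 2 15 16 11)(3 14 8 7 13 10 17 6)= [4, 2, 15, 14, 0, 5, 3, 13, 7, 9, 17, 1, 12, 10, 8, 16, 11, 6]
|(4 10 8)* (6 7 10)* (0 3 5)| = |(0 3 5)(4 6 7 10 8)| = 15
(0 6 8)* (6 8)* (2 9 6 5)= (0 8)(2 9 6 5)= [8, 1, 9, 3, 4, 2, 5, 7, 0, 6]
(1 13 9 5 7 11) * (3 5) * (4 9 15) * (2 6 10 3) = (1 13 15 4 9 2 6 10 3 5 7 11) = [0, 13, 6, 5, 9, 7, 10, 11, 8, 2, 3, 1, 12, 15, 14, 4]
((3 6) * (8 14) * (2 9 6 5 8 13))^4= (2 5)(3 13)(6 14)(8 9)= [0, 1, 5, 13, 4, 2, 14, 7, 9, 8, 10, 11, 12, 3, 6]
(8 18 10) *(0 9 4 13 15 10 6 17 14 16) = (0 9 4 13 15 10 8 18 6 17 14 16) = [9, 1, 2, 3, 13, 5, 17, 7, 18, 4, 8, 11, 12, 15, 16, 10, 0, 14, 6]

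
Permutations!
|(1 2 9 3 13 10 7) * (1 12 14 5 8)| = 11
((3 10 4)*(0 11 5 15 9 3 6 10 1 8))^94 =(0 1 9 5)(3 15 11 8)(4 6 10) =[1, 9, 2, 15, 6, 0, 10, 7, 3, 5, 4, 8, 12, 13, 14, 11]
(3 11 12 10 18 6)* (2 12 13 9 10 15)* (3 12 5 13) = (2 5 13 9 10 18 6 12 15)(3 11) = [0, 1, 5, 11, 4, 13, 12, 7, 8, 10, 18, 3, 15, 9, 14, 2, 16, 17, 6]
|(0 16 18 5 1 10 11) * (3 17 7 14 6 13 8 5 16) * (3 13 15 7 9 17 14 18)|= |(0 13 8 5 1 10 11)(3 14 6 15 7 18 16)(9 17)|= 14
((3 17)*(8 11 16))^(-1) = (3 17)(8 16 11) = [0, 1, 2, 17, 4, 5, 6, 7, 16, 9, 10, 8, 12, 13, 14, 15, 11, 3]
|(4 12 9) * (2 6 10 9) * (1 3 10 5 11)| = 10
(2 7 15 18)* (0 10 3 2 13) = (0 10 3 2 7 15 18 13) = [10, 1, 7, 2, 4, 5, 6, 15, 8, 9, 3, 11, 12, 0, 14, 18, 16, 17, 13]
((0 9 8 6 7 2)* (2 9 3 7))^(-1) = (0 2 6 8 9 7 3) = [2, 1, 6, 0, 4, 5, 8, 3, 9, 7]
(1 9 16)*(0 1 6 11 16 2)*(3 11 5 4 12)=(0 1 9 2)(3 11 16 6 5 4 12)=[1, 9, 0, 11, 12, 4, 5, 7, 8, 2, 10, 16, 3, 13, 14, 15, 6]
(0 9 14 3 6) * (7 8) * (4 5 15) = (0 9 14 3 6)(4 5 15)(7 8) = [9, 1, 2, 6, 5, 15, 0, 8, 7, 14, 10, 11, 12, 13, 3, 4]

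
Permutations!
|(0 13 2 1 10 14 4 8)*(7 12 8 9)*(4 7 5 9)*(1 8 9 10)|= 12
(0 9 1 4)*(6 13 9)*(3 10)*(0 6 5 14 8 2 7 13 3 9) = [5, 4, 7, 10, 6, 14, 3, 13, 2, 1, 9, 11, 12, 0, 8] = (0 5 14 8 2 7 13)(1 4 6 3 10 9)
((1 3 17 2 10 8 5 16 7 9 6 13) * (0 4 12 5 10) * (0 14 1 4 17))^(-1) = (0 3 1 14 2 17)(4 13 6 9 7 16 5 12)(8 10) = [3, 14, 17, 1, 13, 12, 9, 16, 10, 7, 8, 11, 4, 6, 2, 15, 5, 0]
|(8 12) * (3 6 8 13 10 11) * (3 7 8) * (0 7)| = |(0 7 8 12 13 10 11)(3 6)| = 14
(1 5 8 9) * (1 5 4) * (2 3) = (1 4)(2 3)(5 8 9) = [0, 4, 3, 2, 1, 8, 6, 7, 9, 5]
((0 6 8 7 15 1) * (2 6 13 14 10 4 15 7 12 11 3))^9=(0 14 4 1 13 10 15)(2 12)(3 8)(6 11)=[14, 13, 12, 8, 1, 5, 11, 7, 3, 9, 15, 6, 2, 10, 4, 0]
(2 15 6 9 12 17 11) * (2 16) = (2 15 6 9 12 17 11 16) = [0, 1, 15, 3, 4, 5, 9, 7, 8, 12, 10, 16, 17, 13, 14, 6, 2, 11]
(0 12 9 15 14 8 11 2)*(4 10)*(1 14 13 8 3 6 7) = (0 12 9 15 13 8 11 2)(1 14 3 6 7)(4 10) = [12, 14, 0, 6, 10, 5, 7, 1, 11, 15, 4, 2, 9, 8, 3, 13]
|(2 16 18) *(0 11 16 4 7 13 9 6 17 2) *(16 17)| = 11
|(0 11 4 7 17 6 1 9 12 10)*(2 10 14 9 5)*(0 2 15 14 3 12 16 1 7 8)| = 12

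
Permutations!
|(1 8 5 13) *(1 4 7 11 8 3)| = 6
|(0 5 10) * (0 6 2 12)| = |(0 5 10 6 2 12)| = 6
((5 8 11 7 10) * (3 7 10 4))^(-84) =[0, 1, 2, 3, 4, 5, 6, 7, 8, 9, 10, 11] =(11)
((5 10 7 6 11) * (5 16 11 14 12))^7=(5 10 7 6 14 12)(11 16)=[0, 1, 2, 3, 4, 10, 14, 6, 8, 9, 7, 16, 5, 13, 12, 15, 11]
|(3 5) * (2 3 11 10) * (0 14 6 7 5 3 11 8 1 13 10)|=11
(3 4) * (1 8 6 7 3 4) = [0, 8, 2, 1, 4, 5, 7, 3, 6] = (1 8 6 7 3)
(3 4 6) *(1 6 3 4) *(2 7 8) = (1 6 4 3)(2 7 8) = [0, 6, 7, 1, 3, 5, 4, 8, 2]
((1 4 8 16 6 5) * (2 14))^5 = (1 5 6 16 8 4)(2 14) = [0, 5, 14, 3, 1, 6, 16, 7, 4, 9, 10, 11, 12, 13, 2, 15, 8]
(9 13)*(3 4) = (3 4)(9 13) = [0, 1, 2, 4, 3, 5, 6, 7, 8, 13, 10, 11, 12, 9]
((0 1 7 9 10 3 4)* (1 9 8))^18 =[3, 1, 2, 9, 10, 5, 6, 7, 8, 4, 0] =(0 3 9 4 10)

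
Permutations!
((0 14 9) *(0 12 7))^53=(0 12 14 7 9)=[12, 1, 2, 3, 4, 5, 6, 9, 8, 0, 10, 11, 14, 13, 7]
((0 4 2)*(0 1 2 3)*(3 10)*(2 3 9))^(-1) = [3, 2, 9, 1, 0, 5, 6, 7, 8, 10, 4] = (0 3 1 2 9 10 4)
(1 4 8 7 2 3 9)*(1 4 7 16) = (1 7 2 3 9 4 8 16) = [0, 7, 3, 9, 8, 5, 6, 2, 16, 4, 10, 11, 12, 13, 14, 15, 1]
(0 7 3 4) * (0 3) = (0 7)(3 4) = [7, 1, 2, 4, 3, 5, 6, 0]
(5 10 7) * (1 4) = (1 4)(5 10 7) = [0, 4, 2, 3, 1, 10, 6, 5, 8, 9, 7]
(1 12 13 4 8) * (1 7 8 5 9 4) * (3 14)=(1 12 13)(3 14)(4 5 9)(7 8)=[0, 12, 2, 14, 5, 9, 6, 8, 7, 4, 10, 11, 13, 1, 3]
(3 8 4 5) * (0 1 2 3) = (0 1 2 3 8 4 5) = [1, 2, 3, 8, 5, 0, 6, 7, 4]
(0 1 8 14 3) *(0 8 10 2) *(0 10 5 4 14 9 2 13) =(0 1 5 4 14 3 8 9 2 10 13) =[1, 5, 10, 8, 14, 4, 6, 7, 9, 2, 13, 11, 12, 0, 3]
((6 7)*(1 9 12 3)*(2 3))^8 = (1 2 9 3 12) = [0, 2, 9, 12, 4, 5, 6, 7, 8, 3, 10, 11, 1]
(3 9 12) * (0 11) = [11, 1, 2, 9, 4, 5, 6, 7, 8, 12, 10, 0, 3] = (0 11)(3 9 12)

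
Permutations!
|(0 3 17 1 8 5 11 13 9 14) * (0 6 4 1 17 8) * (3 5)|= 18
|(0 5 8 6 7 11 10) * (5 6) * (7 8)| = 7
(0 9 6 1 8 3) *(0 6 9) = (9)(1 8 3 6) = [0, 8, 2, 6, 4, 5, 1, 7, 3, 9]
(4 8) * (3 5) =(3 5)(4 8) =[0, 1, 2, 5, 8, 3, 6, 7, 4]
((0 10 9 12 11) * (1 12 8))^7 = (12) = [0, 1, 2, 3, 4, 5, 6, 7, 8, 9, 10, 11, 12]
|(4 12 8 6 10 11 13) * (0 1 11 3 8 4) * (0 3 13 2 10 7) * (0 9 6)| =|(0 1 11 2 10 13 3 8)(4 12)(6 7 9)| =24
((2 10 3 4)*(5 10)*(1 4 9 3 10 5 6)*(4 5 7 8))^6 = (10)(1 6 2 4 8 7 5) = [0, 6, 4, 3, 8, 1, 2, 5, 7, 9, 10]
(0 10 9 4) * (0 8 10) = (4 8 10 9) = [0, 1, 2, 3, 8, 5, 6, 7, 10, 4, 9]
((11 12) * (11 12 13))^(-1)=(11 13)=[0, 1, 2, 3, 4, 5, 6, 7, 8, 9, 10, 13, 12, 11]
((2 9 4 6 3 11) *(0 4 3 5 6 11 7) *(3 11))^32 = [0, 1, 11, 3, 4, 5, 6, 7, 8, 2, 10, 9] = (2 11 9)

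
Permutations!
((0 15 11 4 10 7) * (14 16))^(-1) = (0 7 10 4 11 15)(14 16) = [7, 1, 2, 3, 11, 5, 6, 10, 8, 9, 4, 15, 12, 13, 16, 0, 14]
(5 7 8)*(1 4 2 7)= (1 4 2 7 8 5)= [0, 4, 7, 3, 2, 1, 6, 8, 5]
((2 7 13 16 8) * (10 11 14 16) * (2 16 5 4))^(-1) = (2 4 5 14 11 10 13 7)(8 16) = [0, 1, 4, 3, 5, 14, 6, 2, 16, 9, 13, 10, 12, 7, 11, 15, 8]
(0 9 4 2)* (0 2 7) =(0 9 4 7) =[9, 1, 2, 3, 7, 5, 6, 0, 8, 4]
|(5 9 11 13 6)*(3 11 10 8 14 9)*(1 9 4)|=30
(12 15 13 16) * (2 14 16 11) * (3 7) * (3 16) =(2 14 3 7 16 12 15 13 11) =[0, 1, 14, 7, 4, 5, 6, 16, 8, 9, 10, 2, 15, 11, 3, 13, 12]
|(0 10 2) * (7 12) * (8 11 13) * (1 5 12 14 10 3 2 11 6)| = |(0 3 2)(1 5 12 7 14 10 11 13 8 6)| = 30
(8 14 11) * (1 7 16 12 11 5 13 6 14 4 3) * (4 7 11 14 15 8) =(1 11 4 3)(5 13 6 15 8 7 16 12 14) =[0, 11, 2, 1, 3, 13, 15, 16, 7, 9, 10, 4, 14, 6, 5, 8, 12]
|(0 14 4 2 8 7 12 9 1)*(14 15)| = |(0 15 14 4 2 8 7 12 9 1)| = 10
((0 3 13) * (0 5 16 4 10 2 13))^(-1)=(0 3)(2 10 4 16 5 13)=[3, 1, 10, 0, 16, 13, 6, 7, 8, 9, 4, 11, 12, 2, 14, 15, 5]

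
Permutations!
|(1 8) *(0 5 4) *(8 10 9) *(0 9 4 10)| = |(0 5 10 4 9 8 1)| = 7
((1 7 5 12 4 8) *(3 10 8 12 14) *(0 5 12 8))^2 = (0 14 10 5 3)(1 12 8 7 4) = [14, 12, 2, 0, 1, 3, 6, 4, 7, 9, 5, 11, 8, 13, 10]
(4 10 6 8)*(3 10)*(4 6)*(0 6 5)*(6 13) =(0 13 6 8 5)(3 10 4) =[13, 1, 2, 10, 3, 0, 8, 7, 5, 9, 4, 11, 12, 6]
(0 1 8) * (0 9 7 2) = (0 1 8 9 7 2) = [1, 8, 0, 3, 4, 5, 6, 2, 9, 7]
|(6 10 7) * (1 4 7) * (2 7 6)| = |(1 4 6 10)(2 7)| = 4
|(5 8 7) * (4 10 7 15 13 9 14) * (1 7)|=|(1 7 5 8 15 13 9 14 4 10)|=10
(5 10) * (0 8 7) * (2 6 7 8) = (0 2 6 7)(5 10) = [2, 1, 6, 3, 4, 10, 7, 0, 8, 9, 5]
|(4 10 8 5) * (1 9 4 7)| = |(1 9 4 10 8 5 7)| = 7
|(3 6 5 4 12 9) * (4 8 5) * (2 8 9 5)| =|(2 8)(3 6 4 12 5 9)| =6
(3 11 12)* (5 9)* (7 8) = (3 11 12)(5 9)(7 8) = [0, 1, 2, 11, 4, 9, 6, 8, 7, 5, 10, 12, 3]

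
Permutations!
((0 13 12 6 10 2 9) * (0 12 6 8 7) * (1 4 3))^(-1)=(0 7 8 12 9 2 10 6 13)(1 3 4)=[7, 3, 10, 4, 1, 5, 13, 8, 12, 2, 6, 11, 9, 0]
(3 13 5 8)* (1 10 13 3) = (1 10 13 5 8) = [0, 10, 2, 3, 4, 8, 6, 7, 1, 9, 13, 11, 12, 5]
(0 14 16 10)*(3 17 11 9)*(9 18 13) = (0 14 16 10)(3 17 11 18 13 9) = [14, 1, 2, 17, 4, 5, 6, 7, 8, 3, 0, 18, 12, 9, 16, 15, 10, 11, 13]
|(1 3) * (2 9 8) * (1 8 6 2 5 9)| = 7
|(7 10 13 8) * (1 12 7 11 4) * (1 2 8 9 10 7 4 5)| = |(1 12 4 2 8 11 5)(9 10 13)| = 21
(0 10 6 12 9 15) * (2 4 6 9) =(0 10 9 15)(2 4 6 12) =[10, 1, 4, 3, 6, 5, 12, 7, 8, 15, 9, 11, 2, 13, 14, 0]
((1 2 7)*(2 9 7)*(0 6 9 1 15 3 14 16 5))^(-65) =(0 16 3 7 6 5 14 15 9) =[16, 1, 2, 7, 4, 14, 5, 6, 8, 0, 10, 11, 12, 13, 15, 9, 3]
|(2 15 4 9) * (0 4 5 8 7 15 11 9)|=12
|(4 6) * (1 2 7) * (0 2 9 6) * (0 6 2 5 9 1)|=10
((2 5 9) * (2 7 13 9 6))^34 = (2 5 6)(7 13 9) = [0, 1, 5, 3, 4, 6, 2, 13, 8, 7, 10, 11, 12, 9]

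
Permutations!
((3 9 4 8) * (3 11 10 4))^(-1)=(3 9)(4 10 11 8)=[0, 1, 2, 9, 10, 5, 6, 7, 4, 3, 11, 8]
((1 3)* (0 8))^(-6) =(8) =[0, 1, 2, 3, 4, 5, 6, 7, 8]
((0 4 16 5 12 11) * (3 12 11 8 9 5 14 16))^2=(16)(0 3 8 5)(4 12 9 11)=[3, 1, 2, 8, 12, 0, 6, 7, 5, 11, 10, 4, 9, 13, 14, 15, 16]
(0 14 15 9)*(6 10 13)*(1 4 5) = (0 14 15 9)(1 4 5)(6 10 13) = [14, 4, 2, 3, 5, 1, 10, 7, 8, 0, 13, 11, 12, 6, 15, 9]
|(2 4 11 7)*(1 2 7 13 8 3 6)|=|(1 2 4 11 13 8 3 6)|=8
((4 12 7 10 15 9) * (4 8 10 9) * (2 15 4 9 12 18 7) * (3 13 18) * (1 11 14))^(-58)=[0, 14, 18, 8, 9, 5, 6, 3, 2, 12, 15, 1, 13, 10, 11, 7, 16, 17, 4]=(1 14 11)(2 18 4 9 12 13 10 15 7 3 8)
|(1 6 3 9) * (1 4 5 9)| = 3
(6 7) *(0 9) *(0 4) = (0 9 4)(6 7) = [9, 1, 2, 3, 0, 5, 7, 6, 8, 4]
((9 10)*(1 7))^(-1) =(1 7)(9 10) =[0, 7, 2, 3, 4, 5, 6, 1, 8, 10, 9]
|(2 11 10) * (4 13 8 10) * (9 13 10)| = 12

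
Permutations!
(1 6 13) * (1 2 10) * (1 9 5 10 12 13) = (1 6)(2 12 13)(5 10 9) = [0, 6, 12, 3, 4, 10, 1, 7, 8, 5, 9, 11, 13, 2]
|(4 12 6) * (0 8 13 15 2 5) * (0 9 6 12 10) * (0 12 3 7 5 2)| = 8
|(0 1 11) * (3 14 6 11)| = |(0 1 3 14 6 11)| = 6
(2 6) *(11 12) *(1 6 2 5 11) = (1 6 5 11 12) = [0, 6, 2, 3, 4, 11, 5, 7, 8, 9, 10, 12, 1]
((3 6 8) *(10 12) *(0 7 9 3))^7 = [7, 1, 2, 6, 4, 5, 8, 9, 0, 3, 12, 11, 10] = (0 7 9 3 6 8)(10 12)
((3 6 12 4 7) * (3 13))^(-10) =(3 12 7)(4 13 6) =[0, 1, 2, 12, 13, 5, 4, 3, 8, 9, 10, 11, 7, 6]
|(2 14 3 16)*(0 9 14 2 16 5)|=5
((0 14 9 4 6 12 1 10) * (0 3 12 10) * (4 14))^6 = (14)(0 1 12 3 10 6 4) = [1, 12, 2, 10, 0, 5, 4, 7, 8, 9, 6, 11, 3, 13, 14]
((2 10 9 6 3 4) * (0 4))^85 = (0 4 2 10 9 6 3) = [4, 1, 10, 0, 2, 5, 3, 7, 8, 6, 9]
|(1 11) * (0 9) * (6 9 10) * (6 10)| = 6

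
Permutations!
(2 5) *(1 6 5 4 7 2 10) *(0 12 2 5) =(0 12 2 4 7 5 10 1 6) =[12, 6, 4, 3, 7, 10, 0, 5, 8, 9, 1, 11, 2]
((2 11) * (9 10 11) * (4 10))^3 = [0, 1, 10, 3, 2, 5, 6, 7, 8, 11, 9, 4] = (2 10 9 11 4)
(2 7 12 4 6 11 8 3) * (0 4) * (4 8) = [8, 1, 7, 2, 6, 5, 11, 12, 3, 9, 10, 4, 0] = (0 8 3 2 7 12)(4 6 11)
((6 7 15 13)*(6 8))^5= [0, 1, 2, 3, 4, 5, 6, 7, 8, 9, 10, 11, 12, 13, 14, 15]= (15)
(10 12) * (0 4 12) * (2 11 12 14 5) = [4, 1, 11, 3, 14, 2, 6, 7, 8, 9, 0, 12, 10, 13, 5] = (0 4 14 5 2 11 12 10)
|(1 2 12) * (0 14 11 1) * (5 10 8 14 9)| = 10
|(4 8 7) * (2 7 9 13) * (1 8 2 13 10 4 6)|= |(13)(1 8 9 10 4 2 7 6)|= 8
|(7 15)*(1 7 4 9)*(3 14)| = |(1 7 15 4 9)(3 14)| = 10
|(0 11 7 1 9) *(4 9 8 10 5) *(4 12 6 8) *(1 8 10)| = 28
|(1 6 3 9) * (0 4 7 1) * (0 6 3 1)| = 12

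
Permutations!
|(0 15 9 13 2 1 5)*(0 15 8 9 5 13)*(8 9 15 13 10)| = 14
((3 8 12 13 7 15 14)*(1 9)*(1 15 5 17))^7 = (1 13 14 17 12 15 5 8 9 7 3) = [0, 13, 2, 1, 4, 8, 6, 3, 9, 7, 10, 11, 15, 14, 17, 5, 16, 12]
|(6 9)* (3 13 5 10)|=4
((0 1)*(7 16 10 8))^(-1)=[1, 0, 2, 3, 4, 5, 6, 8, 10, 9, 16, 11, 12, 13, 14, 15, 7]=(0 1)(7 8 10 16)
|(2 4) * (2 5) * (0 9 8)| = 3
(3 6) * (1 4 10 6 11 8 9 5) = (1 4 10 6 3 11 8 9 5) = [0, 4, 2, 11, 10, 1, 3, 7, 9, 5, 6, 8]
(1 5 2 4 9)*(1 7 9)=(1 5 2 4)(7 9)=[0, 5, 4, 3, 1, 2, 6, 9, 8, 7]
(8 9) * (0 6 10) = (0 6 10)(8 9) = [6, 1, 2, 3, 4, 5, 10, 7, 9, 8, 0]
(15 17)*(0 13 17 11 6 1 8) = (0 13 17 15 11 6 1 8) = [13, 8, 2, 3, 4, 5, 1, 7, 0, 9, 10, 6, 12, 17, 14, 11, 16, 15]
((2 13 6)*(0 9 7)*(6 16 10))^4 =(0 9 7)(2 6 10 16 13) =[9, 1, 6, 3, 4, 5, 10, 0, 8, 7, 16, 11, 12, 2, 14, 15, 13]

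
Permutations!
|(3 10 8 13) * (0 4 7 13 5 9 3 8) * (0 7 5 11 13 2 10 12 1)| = |(0 4 5 9 3 12 1)(2 10 7)(8 11 13)| = 21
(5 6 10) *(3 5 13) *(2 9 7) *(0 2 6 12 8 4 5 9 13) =(0 2 13 3 9 7 6 10)(4 5 12 8) =[2, 1, 13, 9, 5, 12, 10, 6, 4, 7, 0, 11, 8, 3]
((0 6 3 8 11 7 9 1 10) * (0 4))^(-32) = (0 10 9 11 3)(1 7 8 6 4) = [10, 7, 2, 0, 1, 5, 4, 8, 6, 11, 9, 3]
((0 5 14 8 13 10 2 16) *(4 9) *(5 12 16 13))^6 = (16) = [0, 1, 2, 3, 4, 5, 6, 7, 8, 9, 10, 11, 12, 13, 14, 15, 16]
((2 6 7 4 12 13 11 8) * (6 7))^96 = [0, 1, 11, 3, 2, 5, 6, 8, 13, 9, 10, 12, 7, 4] = (2 11 12 7 8 13 4)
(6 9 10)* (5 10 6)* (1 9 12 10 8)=[0, 9, 2, 3, 4, 8, 12, 7, 1, 6, 5, 11, 10]=(1 9 6 12 10 5 8)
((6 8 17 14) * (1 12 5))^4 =[0, 12, 2, 3, 4, 1, 6, 7, 8, 9, 10, 11, 5, 13, 14, 15, 16, 17] =(17)(1 12 5)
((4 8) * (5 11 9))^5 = (4 8)(5 9 11) = [0, 1, 2, 3, 8, 9, 6, 7, 4, 11, 10, 5]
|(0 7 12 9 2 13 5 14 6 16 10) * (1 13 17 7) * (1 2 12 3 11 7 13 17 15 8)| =|(0 2 15 8 1 17 13 5 14 6 16 10)(3 11 7)(9 12)| =12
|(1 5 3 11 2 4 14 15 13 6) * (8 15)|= |(1 5 3 11 2 4 14 8 15 13 6)|= 11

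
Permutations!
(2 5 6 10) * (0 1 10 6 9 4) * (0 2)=[1, 10, 5, 3, 2, 9, 6, 7, 8, 4, 0]=(0 1 10)(2 5 9 4)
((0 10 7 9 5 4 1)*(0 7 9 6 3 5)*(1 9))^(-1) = (0 9 4 5 3 6 7 1 10) = [9, 10, 2, 6, 5, 3, 7, 1, 8, 4, 0]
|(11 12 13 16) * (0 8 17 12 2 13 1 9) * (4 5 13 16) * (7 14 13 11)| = 24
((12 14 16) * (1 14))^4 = [0, 1, 2, 3, 4, 5, 6, 7, 8, 9, 10, 11, 12, 13, 14, 15, 16] = (16)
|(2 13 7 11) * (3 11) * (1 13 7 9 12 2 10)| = |(1 13 9 12 2 7 3 11 10)| = 9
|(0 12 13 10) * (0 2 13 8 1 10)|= 7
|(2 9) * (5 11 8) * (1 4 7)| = 6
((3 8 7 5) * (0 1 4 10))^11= (0 10 4 1)(3 5 7 8)= [10, 0, 2, 5, 1, 7, 6, 8, 3, 9, 4]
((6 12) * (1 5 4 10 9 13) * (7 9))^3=(1 10 13 4 9 5 7)(6 12)=[0, 10, 2, 3, 9, 7, 12, 1, 8, 5, 13, 11, 6, 4]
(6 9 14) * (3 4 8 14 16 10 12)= (3 4 8 14 6 9 16 10 12)= [0, 1, 2, 4, 8, 5, 9, 7, 14, 16, 12, 11, 3, 13, 6, 15, 10]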